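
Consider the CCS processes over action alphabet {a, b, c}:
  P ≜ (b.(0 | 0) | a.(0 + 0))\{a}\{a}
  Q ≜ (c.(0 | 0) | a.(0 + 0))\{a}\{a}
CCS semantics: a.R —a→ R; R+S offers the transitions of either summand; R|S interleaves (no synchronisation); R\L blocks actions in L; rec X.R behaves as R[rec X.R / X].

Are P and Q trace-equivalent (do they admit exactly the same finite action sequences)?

traces(P) ≠ traces(Q) — witness ⟨b⟩

P's transition system — 2 states:
  s0 = (b.(0 | 0) | a.(0 + 0))\{a}\{a} → —b→ s1
  s1 = (0 | 0 | a.(0 + 0))\{a}\{a} → ∅
Q's transition system — 2 states:
  t0 = (c.(0 | 0) | a.(0 + 0))\{a}\{a} → —c→ t1
  t1 = (0 | 0 | a.(0 + 0))\{a}\{a} → ∅
Run σ = ⟨b⟩ on P: start {s0}
  after b @ step 1: {s1}
  P completes σ.
Run σ = ⟨b⟩ on Q: start {t0}
  after b @ step 1: ∅ (Q stuck)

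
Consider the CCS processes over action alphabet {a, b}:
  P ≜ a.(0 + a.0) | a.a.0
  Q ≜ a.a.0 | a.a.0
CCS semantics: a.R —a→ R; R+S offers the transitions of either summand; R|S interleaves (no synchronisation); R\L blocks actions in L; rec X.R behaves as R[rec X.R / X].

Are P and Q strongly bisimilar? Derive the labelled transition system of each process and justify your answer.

P's transition system — 9 states:
  p0 = a.(0 + a.0) | a.a.0 :: -a-> p1, -a-> p2
  p1 = (0 + a.0) | a.a.0 :: -a-> p3, -a-> p4
  p2 = a.(0 + a.0) | a.0 :: -a-> p3, -a-> p5
  p3 = (0 + a.0) | a.0 :: -a-> p6, -a-> p7
  p4 = 0 | a.a.0 :: -a-> p7
  p5 = a.(0 + a.0) | 0 :: -a-> p6
  p6 = (0 + a.0) | 0 :: -a-> p8
  p7 = 0 | a.0 :: -a-> p8
  p8 = 0 | 0 :: stopped
Q's transition system — 9 states:
  q0 = a.a.0 | a.a.0 :: -a-> q1, -a-> q2
  q1 = a.0 | a.a.0 :: -a-> q3, -a-> q4
  q2 = a.a.0 | a.0 :: -a-> q4, -a-> q5
  q3 = 0 | a.a.0 :: -a-> q6
  q4 = a.0 | a.0 :: -a-> q6, -a-> q7
  q5 = a.a.0 | 0 :: -a-> q7
  q6 = 0 | a.0 :: -a-> q8
  q7 = a.0 | 0 :: -a-> q8
  q8 = 0 | 0 :: stopped
Partition-refinement fixed point:
  B0 = {p0, q0}
  B1 = {p1, p2, q1, q2}
  B2 = {p3, p4, p5, q3, q4, q5}
  B3 = {p6, p7, q6, q7}
  B4 = {p8, q8}
p0 ∈ B0, q0 ∈ B0 → same block

P ~ Q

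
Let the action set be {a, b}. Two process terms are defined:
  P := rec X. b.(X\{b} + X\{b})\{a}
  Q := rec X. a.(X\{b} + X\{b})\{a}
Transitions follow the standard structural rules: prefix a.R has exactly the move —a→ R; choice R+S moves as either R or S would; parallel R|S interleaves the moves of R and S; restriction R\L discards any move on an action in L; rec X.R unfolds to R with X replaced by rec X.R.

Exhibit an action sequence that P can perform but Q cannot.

b

P's transition system — 2 states:
  s0 = rec X. b.(X\{b} + X\{b})\{a} :: --b--▸ s1
  s1 = ((rec X. b.(X\{b} + X\{b})\{a})\{b} + (rec X. b.(X\{b} + X\{b})\{a})\{b})\{a} :: (no moves)
Q's transition system — 2 states:
  t0 = rec X. a.(X\{b} + X\{b})\{a} :: --a--▸ t1
  t1 = ((rec X. a.(X\{b} + X\{b})\{a})\{b} + (rec X. a.(X\{b} + X\{b})\{a})\{b})\{a} :: (no moves)
Executing b from P (initial set {s0}):
  [1] b ⇒ {s1}
  ✓ P
Executing b from Q (initial set {t0}):
  [1] b ⇒ ∅  — Q cannot continue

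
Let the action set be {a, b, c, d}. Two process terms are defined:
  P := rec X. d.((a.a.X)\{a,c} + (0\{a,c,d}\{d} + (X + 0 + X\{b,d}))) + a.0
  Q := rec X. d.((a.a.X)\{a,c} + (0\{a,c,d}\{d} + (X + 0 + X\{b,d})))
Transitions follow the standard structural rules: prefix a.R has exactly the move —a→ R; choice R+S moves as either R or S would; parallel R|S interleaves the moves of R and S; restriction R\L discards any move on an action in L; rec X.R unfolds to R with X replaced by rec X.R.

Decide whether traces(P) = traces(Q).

P's transition system — 4 states:
  u0 = rec X. d.((a.a.X)\{a,c} + (0\{a,c,d}\{d} + (X + 0 + X\{b,d}))) + a.0 :: -a-> u1, -d-> u2
  u1 = 0 :: (no moves)
  u2 = (a.a.(rec X. d.((a.a.X)\{a,c} + (0\{a,c,d}\{d} + (X + 0 + X\{b,d}))) + a.0))\{a,c} + (0\{a,c,d}\{d} + ((rec X. d.((a.a.X)\{a,c} + (0\{a,c,d}\{d} + (X + 0 + X\{b,d}))) + a.0) + 0 + (rec X. d.((a.a.X)\{a,c} + (0\{a,c,d}\{d} + (X + 0 + X\{b,d}))) + a.0)\{b,d})) :: -a-> u1, -a-> u3, -d-> u2
  u3 = 0\{b,d} :: (no moves)
Q's transition system — 2 states:
  v0 = rec X. d.((a.a.X)\{a,c} + (0\{a,c,d}\{d} + (X + 0 + X\{b,d}))) :: -d-> v1
  v1 = (a.a.(rec X. d.((a.a.X)\{a,c} + (0\{a,c,d}\{d} + (X + 0 + X\{b,d})))))\{a,c} + (0\{a,c,d}\{d} + ((rec X. d.((a.a.X)\{a,c} + (0\{a,c,d}\{d} + (X + 0 + X\{b,d})))) + 0 + (rec X. d.((a.a.X)\{a,c} + (0\{a,c,d}\{d} + (X + 0 + X\{b,d}))))\{b,d})) :: -d-> v1
Trace ⟨a⟩ through P, begin at {u0}:
  step 1 (a): {u1}
  ✓ P
Trace ⟨a⟩ through Q, begin at {v0}:
  step 1 (a): ∅ (Q stuck)

NO — witness ⟨a⟩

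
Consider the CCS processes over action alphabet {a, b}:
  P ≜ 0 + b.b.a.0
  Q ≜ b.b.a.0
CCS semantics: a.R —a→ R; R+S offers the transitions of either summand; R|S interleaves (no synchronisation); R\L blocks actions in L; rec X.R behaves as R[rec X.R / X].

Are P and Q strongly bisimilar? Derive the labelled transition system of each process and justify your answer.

Reachable graph of P (4 states):
  u0 = 0 + b.b.a.0 → —b→ u1
  u1 = b.a.0 → —b→ u2
  u2 = a.0 → —a→ u3
  u3 = 0 → deadlocked
Reachable graph of Q (4 states):
  v0 = b.b.a.0 → —b→ v1
  v1 = b.a.0 → —b→ v2
  v2 = a.0 → —a→ v3
  v3 = 0 → deadlocked
Bisimilarity quotient blocks:
  B0 = {u0, v0}
  B1 = {u1, v1}
  B2 = {u2, v2}
  B3 = {u3, v3}
u0 ∈ B0, v0 ∈ B0 → same block

bisimilar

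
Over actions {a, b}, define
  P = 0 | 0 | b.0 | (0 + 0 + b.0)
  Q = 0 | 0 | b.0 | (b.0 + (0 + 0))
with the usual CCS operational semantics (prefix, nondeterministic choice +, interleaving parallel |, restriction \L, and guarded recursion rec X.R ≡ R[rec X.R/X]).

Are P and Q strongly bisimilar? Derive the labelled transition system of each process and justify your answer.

P ~ Q

Reachable graph of P (4 states):
  p0 = 0 | 0 | b.0 | (0 + 0 + b.0) → —b→ p1, —b→ p2
  p1 = 0 | 0 | 0 | (0 + 0 + b.0) → —b→ p3
  p2 = 0 | 0 | b.0 | 0 → —b→ p3
  p3 = 0 | 0 | 0 | 0 → ·
Reachable graph of Q (4 states):
  q0 = 0 | 0 | b.0 | (b.0 + (0 + 0)) → —b→ q1, —b→ q2
  q1 = 0 | 0 | 0 | (b.0 + (0 + 0)) → —b→ q3
  q2 = 0 | 0 | b.0 | 0 → —b→ q3
  q3 = 0 | 0 | 0 | 0 → ·
Partition-refinement fixed point:
  B0 = {p0, q0}
  B1 = {p1, p2, q1, q2}
  B2 = {p3, q3}
p0 ∈ B0, q0 ∈ B0 → same block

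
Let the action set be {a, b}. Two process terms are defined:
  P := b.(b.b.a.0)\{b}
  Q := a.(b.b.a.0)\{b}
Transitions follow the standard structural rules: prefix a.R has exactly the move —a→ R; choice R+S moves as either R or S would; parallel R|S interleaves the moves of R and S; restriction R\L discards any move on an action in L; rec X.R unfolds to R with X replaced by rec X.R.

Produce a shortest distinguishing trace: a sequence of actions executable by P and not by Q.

Reachable graph of P (2 states):
  u0 = b.(b.b.a.0)\{b} | --b--▸ u1
  u1 = (b.b.a.0)\{b} | ·
Reachable graph of Q (2 states):
  v0 = a.(b.b.a.0)\{b} | --a--▸ v1
  v1 = (b.b.a.0)\{b} | ·
Run σ = ⟨b⟩ on P: start {u0}
  [1] b ⇒ {u1}
  ✓ P
Run σ = ⟨b⟩ on Q: start {v0}
  [1] b ⇒ ∅  — Q cannot continue

b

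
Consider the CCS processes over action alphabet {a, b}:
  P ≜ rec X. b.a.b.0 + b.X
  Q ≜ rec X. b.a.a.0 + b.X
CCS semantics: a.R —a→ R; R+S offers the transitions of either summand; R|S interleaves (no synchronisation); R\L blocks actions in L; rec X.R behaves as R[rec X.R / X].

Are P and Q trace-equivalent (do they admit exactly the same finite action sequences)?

trace-distinct — witness ⟨bab⟩

LTS(P): 4 reachable states
  u0 = rec X. b.a.b.0 + b.X has moves ··b··> u0, ··b··> u1
  u1 = a.b.0 has moves ··a··> u2
  u2 = b.0 has moves ··b··> u3
  u3 = 0 has moves ·
LTS(Q): 4 reachable states
  v0 = rec X. b.a.a.0 + b.X has moves ··b··> v0, ··b··> v1
  v1 = a.a.0 has moves ··a··> v2
  v2 = a.0 has moves ··a··> v3
  v3 = 0 has moves ·
Run σ = ⟨bab⟩ on P: start {u0}
  [1] b ⇒ {u0, u1}
  [2] a ⇒ {u2}
  [3] b ⇒ {u3}
  — P admits the full trace.
Run σ = ⟨bab⟩ on Q: start {v0}
  [1] b ⇒ {v0, v1}
  [2] a ⇒ {v2}
  [3] b ⇒ ∅  — Q cannot continue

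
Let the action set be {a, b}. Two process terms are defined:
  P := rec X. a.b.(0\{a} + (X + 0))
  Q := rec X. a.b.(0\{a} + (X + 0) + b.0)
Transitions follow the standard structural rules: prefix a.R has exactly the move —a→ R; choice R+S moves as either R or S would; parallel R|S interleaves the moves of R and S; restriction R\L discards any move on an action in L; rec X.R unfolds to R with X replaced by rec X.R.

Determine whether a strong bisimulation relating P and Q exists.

P's transition system — 3 states:
  p0 = rec X. a.b.(0\{a} + (X + 0)) :: ··a··> p1
  p1 = b.(0\{a} + ((rec X. a.b.(0\{a} + (X + 0))) + 0)) :: ··b··> p2
  p2 = 0\{a} + ((rec X. a.b.(0\{a} + (X + 0))) + 0) :: ··a··> p1
Q's transition system — 4 states:
  q0 = rec X. a.b.(0\{a} + (X + 0) + b.0) :: ··a··> q1
  q1 = b.(0\{a} + ((rec X. a.b.(0\{a} + (X + 0) + b.0)) + 0) + b.0) :: ··b··> q2
  q2 = 0\{a} + ((rec X. a.b.(0\{a} + (X + 0) + b.0)) + 0) + b.0 :: ··a··> q1, ··b··> q3
  q3 = 0 :: stopped
Coarsest stable partition (strong bisimilarity classes):
  B0 = {p0, p2}
  B1 = {p1}
  B2 = {q0}
  B3 = {q1}
  B4 = {q2}
  B5 = {q3}
p0 ∈ B0, q0 ∈ B2 → different blocks

not bisimilar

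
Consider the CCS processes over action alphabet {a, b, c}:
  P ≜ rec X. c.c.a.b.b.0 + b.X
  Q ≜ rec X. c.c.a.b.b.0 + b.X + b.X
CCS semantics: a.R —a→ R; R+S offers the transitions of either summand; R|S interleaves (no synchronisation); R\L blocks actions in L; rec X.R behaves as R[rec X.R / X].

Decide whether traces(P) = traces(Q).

trace-equivalent

LTS(P): 6 reachable states
  u0 = rec X. c.c.a.b.b.0 + b.X :: --b--▸ u0, --c--▸ u1
  u1 = c.a.b.b.0 :: --c--▸ u2
  u2 = a.b.b.0 :: --a--▸ u3
  u3 = b.b.0 :: --b--▸ u4
  u4 = b.0 :: --b--▸ u5
  u5 = 0 :: (no moves)
LTS(Q): 6 reachable states
  v0 = rec X. c.c.a.b.b.0 + b.X + b.X :: --b--▸ v0, --c--▸ v1
  v1 = c.a.b.b.0 :: --c--▸ v2
  v2 = a.b.b.0 :: --a--▸ v3
  v3 = b.b.0 :: --b--▸ v4
  v4 = b.0 :: --b--▸ v5
  v5 = 0 :: (no moves)
Bisimilarity quotient blocks:
  B0 = {u0, v0}
  B1 = {u1, v1}
  B2 = {u2, v2}
  B3 = {u3, v3}
  B4 = {u4, v4}
  B5 = {u5, v5}
u0 ∈ B0, v0 ∈ B0 → same block
Bisimilar ⇒ trace-equivalent.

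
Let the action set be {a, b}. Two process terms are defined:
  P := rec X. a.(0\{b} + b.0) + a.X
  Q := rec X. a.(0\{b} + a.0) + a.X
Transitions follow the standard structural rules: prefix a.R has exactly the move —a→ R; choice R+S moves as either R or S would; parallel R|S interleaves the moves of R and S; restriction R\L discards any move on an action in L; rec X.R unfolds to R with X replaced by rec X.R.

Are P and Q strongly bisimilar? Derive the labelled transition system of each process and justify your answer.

not bisimilar

Reachable graph of P (3 states):
  p0 = rec X. a.(0\{b} + b.0) + a.X has moves -a-> p0, -a-> p1
  p1 = 0\{b} + b.0 has moves -b-> p2
  p2 = 0 has moves deadlocked
Reachable graph of Q (3 states):
  q0 = rec X. a.(0\{b} + a.0) + a.X has moves -a-> q0, -a-> q1
  q1 = 0\{b} + a.0 has moves -a-> q2
  q2 = 0 has moves deadlocked
Partition-refinement fixed point:
  B0 = {p0}
  B1 = {p1}
  B2 = {p2, q2}
  B3 = {q0}
  B4 = {q1}
p0 ∈ B0, q0 ∈ B3 → different blocks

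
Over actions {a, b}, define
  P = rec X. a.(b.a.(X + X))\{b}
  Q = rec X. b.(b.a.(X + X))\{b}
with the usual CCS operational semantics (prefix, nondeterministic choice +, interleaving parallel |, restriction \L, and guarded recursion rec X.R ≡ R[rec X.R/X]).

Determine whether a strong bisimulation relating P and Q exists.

LTS(P): 2 reachable states
  u0 = rec X. a.(b.a.(X + X))\{b} :: =a=> u1
  u1 = (b.a.((rec X. a.(b.a.(X + X))\{b}) + (rec X. a.(b.a.(X + X))\{b})))\{b} :: stopped
LTS(Q): 2 reachable states
  v0 = rec X. b.(b.a.(X + X))\{b} :: =b=> v1
  v1 = (b.a.((rec X. b.(b.a.(X + X))\{b}) + (rec X. b.(b.a.(X + X))\{b})))\{b} :: stopped
Partition-refinement fixed point:
  B0 = {u0}
  B1 = {u1, v1}
  B2 = {v0}
u0 ∈ B0, v0 ∈ B2 → different blocks

NO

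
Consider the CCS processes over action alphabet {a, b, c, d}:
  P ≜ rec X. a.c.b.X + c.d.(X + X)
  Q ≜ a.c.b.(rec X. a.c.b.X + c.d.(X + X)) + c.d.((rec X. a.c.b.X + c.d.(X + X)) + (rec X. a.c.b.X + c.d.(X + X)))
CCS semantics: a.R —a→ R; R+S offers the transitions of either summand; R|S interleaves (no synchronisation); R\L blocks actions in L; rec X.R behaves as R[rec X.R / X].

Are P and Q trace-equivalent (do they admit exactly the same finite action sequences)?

YES

P's transition system — 5 states:
  p0 = rec X. a.c.b.X + c.d.(X + X) :: —a→ p1, —c→ p2
  p1 = c.b.(rec X. a.c.b.X + c.d.(X + X)) :: —c→ p3
  p2 = d.((rec X. a.c.b.X + c.d.(X + X)) + (rec X. a.c.b.X + c.d.(X + X))) :: —d→ p4
  p3 = b.(rec X. a.c.b.X + c.d.(X + X)) :: —b→ p0
  p4 = (rec X. a.c.b.X + c.d.(X + X)) + (rec X. a.c.b.X + c.d.(X + X)) :: —a→ p1, —c→ p2
Q's transition system — 6 states:
  q0 = a.c.b.(rec X. a.c.b.X + c.d.(X + X)) + c.d.((rec X. a.c.b.X + c.d.(X + X)) + (rec X. a.c.b.X + c.d.(X + X))) :: —a→ q1, —c→ q2
  q1 = c.b.(rec X. a.c.b.X + c.d.(X + X)) :: —c→ q3
  q2 = d.((rec X. a.c.b.X + c.d.(X + X)) + (rec X. a.c.b.X + c.d.(X + X))) :: —d→ q4
  q3 = b.(rec X. a.c.b.X + c.d.(X + X)) :: —b→ q5
  q4 = (rec X. a.c.b.X + c.d.(X + X)) + (rec X. a.c.b.X + c.d.(X + X)) :: —a→ q1, —c→ q2
  q5 = rec X. a.c.b.X + c.d.(X + X) :: —a→ q1, —c→ q2
Bisimilarity quotient blocks:
  B0 = {p0, p4, q0, q4, q5}
  B1 = {p1, q1}
  B2 = {p3, q3}
  B3 = {p2, q2}
p0 ∈ B0, q0 ∈ B0 → same block
Bisimilar ⇒ trace-equivalent.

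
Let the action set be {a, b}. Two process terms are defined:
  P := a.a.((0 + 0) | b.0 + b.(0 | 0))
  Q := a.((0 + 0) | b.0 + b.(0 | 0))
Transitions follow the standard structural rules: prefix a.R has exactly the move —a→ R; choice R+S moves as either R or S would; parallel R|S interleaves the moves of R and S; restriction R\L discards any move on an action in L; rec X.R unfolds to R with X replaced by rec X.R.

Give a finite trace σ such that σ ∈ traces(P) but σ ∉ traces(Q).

LTS(P): 5 reachable states
  m0 = a.a.((0 + 0) | b.0 + b.(0 | 0)) has moves --a--▸ m1
  m1 = a.((0 + 0) | b.0 + b.(0 | 0)) has moves --a--▸ m2
  m2 = (0 + 0) | b.0 + b.(0 | 0) has moves --b--▸ m3, --b--▸ m4
  m3 = (0 + 0) | 0 has moves stopped
  m4 = 0 | 0 has moves stopped
LTS(Q): 4 reachable states
  n0 = a.((0 + 0) | b.0 + b.(0 | 0)) has moves --a--▸ n1
  n1 = (0 + 0) | b.0 + b.(0 | 0) has moves --b--▸ n2, --b--▸ n3
  n2 = (0 + 0) | 0 has moves stopped
  n3 = 0 | 0 has moves stopped
Executing aa from P (initial set {m0}):
  step 1 (a): {m1}
  step 2 (a): {m2}
  P completes σ.
Executing aa from Q (initial set {n0}):
  step 1 (a): {n1}
  step 2 (a): ∅ (Q stuck)

aa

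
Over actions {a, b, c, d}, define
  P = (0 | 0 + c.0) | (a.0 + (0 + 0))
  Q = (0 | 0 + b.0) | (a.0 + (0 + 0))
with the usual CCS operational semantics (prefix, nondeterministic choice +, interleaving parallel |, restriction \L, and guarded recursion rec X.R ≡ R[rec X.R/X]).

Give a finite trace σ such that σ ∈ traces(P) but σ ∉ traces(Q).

P's transition system — 4 states:
  u0 = (0 | 0 + c.0) | (a.0 + (0 + 0)) has moves -a-> u1, -c-> u2
  u1 = (0 | 0 + c.0) | 0 has moves -c-> u3
  u2 = 0 | (a.0 + (0 + 0)) has moves -a-> u3
  u3 = 0 | 0 has moves ∅
Q's transition system — 4 states:
  v0 = (0 | 0 + b.0) | (a.0 + (0 + 0)) has moves -a-> v1, -b-> v2
  v1 = (0 | 0 + b.0) | 0 has moves -b-> v3
  v2 = 0 | (a.0 + (0 + 0)) has moves -a-> v3
  v3 = 0 | 0 has moves ∅
Trace ⟨c⟩ through P, begin at {u0}:
  step 1 (c): {u2}
  — P admits the full trace.
Trace ⟨c⟩ through Q, begin at {v0}:
  step 1 (c): ∅ (Q stuck)

c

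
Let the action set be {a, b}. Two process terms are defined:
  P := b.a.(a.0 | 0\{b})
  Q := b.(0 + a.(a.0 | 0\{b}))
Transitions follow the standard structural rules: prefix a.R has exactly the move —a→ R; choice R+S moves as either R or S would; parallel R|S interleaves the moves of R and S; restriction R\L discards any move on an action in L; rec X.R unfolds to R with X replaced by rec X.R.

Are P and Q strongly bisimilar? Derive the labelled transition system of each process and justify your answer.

Reachable graph of P (4 states):
  u0 = b.a.(a.0 | 0\{b}) → -b-> u1
  u1 = a.(a.0 | 0\{b}) → -a-> u2
  u2 = a.0 | 0\{b} → -a-> u3
  u3 = 0 | 0\{b} → stopped
Reachable graph of Q (4 states):
  v0 = b.(0 + a.(a.0 | 0\{b})) → -b-> v1
  v1 = 0 + a.(a.0 | 0\{b}) → -a-> v2
  v2 = a.0 | 0\{b} → -a-> v3
  v3 = 0 | 0\{b} → stopped
Bisimilarity quotient blocks:
  B0 = {u0, v0}
  B1 = {u1, v1}
  B2 = {u2, v2}
  B3 = {u3, v3}
u0 ∈ B0, v0 ∈ B0 → same block

bisimilar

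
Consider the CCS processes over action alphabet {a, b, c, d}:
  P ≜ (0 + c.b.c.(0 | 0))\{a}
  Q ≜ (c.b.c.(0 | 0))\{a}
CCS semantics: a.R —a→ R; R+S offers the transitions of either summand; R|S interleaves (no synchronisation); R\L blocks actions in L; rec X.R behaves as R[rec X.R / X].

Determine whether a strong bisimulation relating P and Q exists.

bisimilar

Reachable graph of P (4 states):
  m0 = (0 + c.b.c.(0 | 0))\{a} | -c-> m1
  m1 = (b.c.(0 | 0))\{a} | -b-> m2
  m2 = (c.(0 | 0))\{a} | -c-> m3
  m3 = (0 | 0)\{a} | stopped
Reachable graph of Q (4 states):
  n0 = (c.b.c.(0 | 0))\{a} | -c-> n1
  n1 = (b.c.(0 | 0))\{a} | -b-> n2
  n2 = (c.(0 | 0))\{a} | -c-> n3
  n3 = (0 | 0)\{a} | stopped
Partition-refinement fixed point:
  B0 = {m0, n0}
  B1 = {m1, n1}
  B2 = {m2, n2}
  B3 = {m3, n3}
m0 ∈ B0, n0 ∈ B0 → same block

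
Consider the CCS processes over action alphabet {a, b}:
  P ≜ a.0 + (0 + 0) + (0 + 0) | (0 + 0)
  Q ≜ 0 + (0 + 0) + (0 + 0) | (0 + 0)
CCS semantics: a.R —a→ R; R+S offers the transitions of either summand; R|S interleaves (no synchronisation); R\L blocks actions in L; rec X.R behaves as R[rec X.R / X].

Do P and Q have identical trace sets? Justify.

Reachable graph of P (2 states):
  p0 = a.0 + (0 + 0) + (0 + 0) | (0 + 0) :: --a--▸ p1
  p1 = 0 :: deadlocked
Reachable graph of Q (1 states):
  q0 = 0 + (0 + 0) + (0 + 0) | (0 + 0) :: deadlocked
Trace ⟨a⟩ through P, begin at {p0}:
  [1] a ⇒ {p1}
  — P admits the full trace.
Trace ⟨a⟩ through Q, begin at {q0}:
  [1] a ⇒ no successor for Q

trace-distinct — witness ⟨a⟩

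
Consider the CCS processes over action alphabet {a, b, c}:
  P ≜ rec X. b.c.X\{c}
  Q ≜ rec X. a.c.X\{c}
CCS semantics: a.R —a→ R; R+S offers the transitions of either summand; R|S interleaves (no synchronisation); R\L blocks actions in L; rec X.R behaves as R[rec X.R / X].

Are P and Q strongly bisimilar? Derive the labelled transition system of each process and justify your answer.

P's transition system — 4 states:
  s0 = rec X. b.c.X\{c} ⊢ —b→ s1
  s1 = c.(rec X. b.c.X\{c})\{c} ⊢ —c→ s2
  s2 = (rec X. b.c.X\{c})\{c} ⊢ —b→ s3
  s3 = (c.(rec X. b.c.X\{c})\{c})\{c} ⊢ stopped
Q's transition system — 4 states:
  t0 = rec X. a.c.X\{c} ⊢ —a→ t1
  t1 = c.(rec X. a.c.X\{c})\{c} ⊢ —c→ t2
  t2 = (rec X. a.c.X\{c})\{c} ⊢ —a→ t3
  t3 = (c.(rec X. a.c.X\{c})\{c})\{c} ⊢ stopped
Partition-refinement fixed point:
  B0 = {s0}
  B1 = {s1}
  B2 = {s2}
  B3 = {s3, t3}
  B4 = {t0}
  B5 = {t1}
  B6 = {t2}
s0 ∈ B0, t0 ∈ B4 → different blocks

NO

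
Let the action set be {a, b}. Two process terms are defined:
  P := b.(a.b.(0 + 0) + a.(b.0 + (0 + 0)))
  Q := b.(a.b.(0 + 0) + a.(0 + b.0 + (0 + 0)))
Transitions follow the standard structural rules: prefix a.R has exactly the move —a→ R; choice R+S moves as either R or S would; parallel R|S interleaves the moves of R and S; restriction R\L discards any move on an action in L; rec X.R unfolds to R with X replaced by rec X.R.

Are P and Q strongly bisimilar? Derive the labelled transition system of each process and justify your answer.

P's transition system — 6 states:
  m0 = b.(a.b.(0 + 0) + a.(b.0 + (0 + 0))) | -b-> m1
  m1 = a.b.(0 + 0) + a.(b.0 + (0 + 0)) | -a-> m2, -a-> m3
  m2 = b.(0 + 0) | -b-> m4
  m3 = b.0 + (0 + 0) | -b-> m5
  m4 = 0 + 0 | stopped
  m5 = 0 | stopped
Q's transition system — 6 states:
  n0 = b.(a.b.(0 + 0) + a.(0 + b.0 + (0 + 0))) | -b-> n1
  n1 = a.b.(0 + 0) + a.(0 + b.0 + (0 + 0)) | -a-> n2, -a-> n3
  n2 = 0 + b.0 + (0 + 0) | -b-> n4
  n3 = b.(0 + 0) | -b-> n5
  n4 = 0 | stopped
  n5 = 0 + 0 | stopped
Bisimilarity quotient blocks:
  B0 = {m0, n0}
  B1 = {m1, n1}
  B2 = {m2, m3, n2, n3}
  B3 = {m4, m5, n4, n5}
m0 ∈ B0, n0 ∈ B0 → same block

P ~ Q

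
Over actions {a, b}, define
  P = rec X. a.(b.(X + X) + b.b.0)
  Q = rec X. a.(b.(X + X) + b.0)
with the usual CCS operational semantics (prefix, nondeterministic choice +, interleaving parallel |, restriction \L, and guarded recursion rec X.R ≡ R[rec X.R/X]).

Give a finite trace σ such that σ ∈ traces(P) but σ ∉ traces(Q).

LTS(P): 5 reachable states
  s0 = rec X. a.(b.(X + X) + b.b.0) → ··a··> s1
  s1 = b.((rec X. a.(b.(X + X) + b.b.0)) + (rec X. a.(b.(X + X) + b.b.0))) + b.b.0 → ··b··> s2, ··b··> s3
  s2 = (rec X. a.(b.(X + X) + b.b.0)) + (rec X. a.(b.(X + X) + b.b.0)) → ··a··> s1
  s3 = b.0 → ··b··> s4
  s4 = 0 → (no moves)
LTS(Q): 4 reachable states
  t0 = rec X. a.(b.(X + X) + b.0) → ··a··> t1
  t1 = b.((rec X. a.(b.(X + X) + b.0)) + (rec X. a.(b.(X + X) + b.0))) + b.0 → ··b··> t2, ··b··> t3
  t2 = (rec X. a.(b.(X + X) + b.0)) + (rec X. a.(b.(X + X) + b.0)) → ··a··> t1
  t3 = 0 → (no moves)
Trace ⟨abb⟩ through P, begin at {s0}:
  step 1 (a): {s1}
  step 2 (b): {s2, s3}
  step 3 (b): {s4}
  ✓ P
Trace ⟨abb⟩ through Q, begin at {t0}:
  step 1 (a): {t1}
  step 2 (b): {t2, t3}
  step 3 (b): ∅ (Q stuck)

abb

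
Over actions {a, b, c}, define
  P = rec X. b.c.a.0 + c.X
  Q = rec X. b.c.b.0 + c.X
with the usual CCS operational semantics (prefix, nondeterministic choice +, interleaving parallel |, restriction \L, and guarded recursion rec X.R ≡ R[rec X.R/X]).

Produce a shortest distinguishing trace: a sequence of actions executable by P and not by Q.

Reachable graph of P (4 states):
  s0 = rec X. b.c.a.0 + c.X has moves -b-> s1, -c-> s0
  s1 = c.a.0 has moves -c-> s2
  s2 = a.0 has moves -a-> s3
  s3 = 0 has moves stopped
Reachable graph of Q (4 states):
  t0 = rec X. b.c.b.0 + c.X has moves -b-> t1, -c-> t0
  t1 = c.b.0 has moves -c-> t2
  t2 = b.0 has moves -b-> t3
  t3 = 0 has moves stopped
Run σ = ⟨bca⟩ on P: start {s0}
  after b @ step 1: {s1}
  after c @ step 2: {s2}
  after a @ step 3: {s3}
  P completes σ.
Run σ = ⟨bca⟩ on Q: start {t0}
  after b @ step 1: {t1}
  after c @ step 2: {t2}
  after a @ step 3: ∅  — Q cannot continue

bca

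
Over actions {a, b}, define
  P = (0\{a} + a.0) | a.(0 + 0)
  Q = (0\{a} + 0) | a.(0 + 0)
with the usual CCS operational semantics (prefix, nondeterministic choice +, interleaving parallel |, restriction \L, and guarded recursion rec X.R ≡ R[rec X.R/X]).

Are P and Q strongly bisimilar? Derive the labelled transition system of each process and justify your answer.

P ≁ Q

Reachable graph of P (4 states):
  p0 = (0\{a} + a.0) | a.(0 + 0) ⊢ =a=> p1, =a=> p2
  p1 = (0\{a} + a.0) | (0 + 0) ⊢ =a=> p3
  p2 = 0 | a.(0 + 0) ⊢ =a=> p3
  p3 = 0 | (0 + 0) ⊢ stopped
Reachable graph of Q (2 states):
  q0 = (0\{a} + 0) | a.(0 + 0) ⊢ =a=> q1
  q1 = (0\{a} + 0) | (0 + 0) ⊢ stopped
Bisimilarity quotient blocks:
  B0 = {p0}
  B1 = {p1, p2, q0}
  B2 = {p3, q1}
p0 ∈ B0, q0 ∈ B1 → different blocks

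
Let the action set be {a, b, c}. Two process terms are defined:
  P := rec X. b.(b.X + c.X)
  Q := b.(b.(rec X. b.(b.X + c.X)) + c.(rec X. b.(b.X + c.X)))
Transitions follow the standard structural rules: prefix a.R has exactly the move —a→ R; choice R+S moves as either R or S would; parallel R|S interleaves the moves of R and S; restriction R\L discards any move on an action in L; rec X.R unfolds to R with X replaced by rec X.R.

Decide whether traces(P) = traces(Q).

YES

P's transition system — 2 states:
  u0 = rec X. b.(b.X + c.X) :: =b=> u1
  u1 = b.(rec X. b.(b.X + c.X)) + c.(rec X. b.(b.X + c.X)) :: =b=> u0, =c=> u0
Q's transition system — 3 states:
  v0 = b.(b.(rec X. b.(b.X + c.X)) + c.(rec X. b.(b.X + c.X))) :: =b=> v1
  v1 = b.(rec X. b.(b.X + c.X)) + c.(rec X. b.(b.X + c.X)) :: =b=> v2, =c=> v2
  v2 = rec X. b.(b.X + c.X) :: =b=> v1
Coarsest stable partition (strong bisimilarity classes):
  B0 = {u0, v0, v2}
  B1 = {u1, v1}
u0 ∈ B0, v0 ∈ B0 → same block
Bisimilar ⇒ trace-equivalent.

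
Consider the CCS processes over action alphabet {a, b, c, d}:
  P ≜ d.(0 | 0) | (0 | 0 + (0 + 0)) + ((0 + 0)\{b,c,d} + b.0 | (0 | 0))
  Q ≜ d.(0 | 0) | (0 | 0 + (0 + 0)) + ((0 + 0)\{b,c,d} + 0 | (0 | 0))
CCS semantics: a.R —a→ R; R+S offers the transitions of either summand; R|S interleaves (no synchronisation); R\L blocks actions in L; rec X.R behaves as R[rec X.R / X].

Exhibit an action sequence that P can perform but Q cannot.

b

Reachable graph of P (3 states):
  m0 = d.(0 | 0) | (0 | 0 + (0 + 0)) + ((0 + 0)\{b,c,d} + b.0 | (0 | 0)) :: -b-> m1, -d-> m2
  m1 = 0 | (0 | 0) :: ∅
  m2 = 0 | 0 | (0 | 0 + (0 + 0)) :: ∅
Reachable graph of Q (2 states):
  n0 = d.(0 | 0) | (0 | 0 + (0 + 0)) + ((0 + 0)\{b,c,d} + 0 | (0 | 0)) :: -d-> n1
  n1 = 0 | 0 | (0 | 0 + (0 + 0)) :: ∅
Run σ = ⟨b⟩ on P: start {m0}
  after b @ step 1: {m1}
  ✓ P
Run σ = ⟨b⟩ on Q: start {n0}
  after b @ step 1: no successor for Q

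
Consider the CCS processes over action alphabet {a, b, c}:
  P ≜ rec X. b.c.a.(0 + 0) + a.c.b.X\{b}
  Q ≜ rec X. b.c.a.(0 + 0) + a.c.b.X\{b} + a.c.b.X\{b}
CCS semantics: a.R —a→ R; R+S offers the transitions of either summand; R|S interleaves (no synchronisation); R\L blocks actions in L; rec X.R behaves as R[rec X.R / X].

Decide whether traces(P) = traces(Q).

P's transition system — 9 states:
  u0 = rec X. b.c.a.(0 + 0) + a.c.b.X\{b} | —a→ u1, —b→ u2
  u1 = c.b.(rec X. b.c.a.(0 + 0) + a.c.b.X\{b})\{b} | —c→ u3
  u2 = c.a.(0 + 0) | —c→ u4
  u3 = b.(rec X. b.c.a.(0 + 0) + a.c.b.X\{b})\{b} | —b→ u5
  u4 = a.(0 + 0) | —a→ u6
  u5 = (rec X. b.c.a.(0 + 0) + a.c.b.X\{b})\{b} | —a→ u7
  u6 = 0 + 0 | ·
  u7 = (c.b.(rec X. b.c.a.(0 + 0) + a.c.b.X\{b})\{b})\{b} | —c→ u8
  u8 = (b.(rec X. b.c.a.(0 + 0) + a.c.b.X\{b})\{b})\{b} | ·
Q's transition system — 9 states:
  v0 = rec X. b.c.a.(0 + 0) + a.c.b.X\{b} + a.c.b.X\{b} | —a→ v1, —b→ v2
  v1 = c.b.(rec X. b.c.a.(0 + 0) + a.c.b.X\{b} + a.c.b.X\{b})\{b} | —c→ v3
  v2 = c.a.(0 + 0) | —c→ v4
  v3 = b.(rec X. b.c.a.(0 + 0) + a.c.b.X\{b} + a.c.b.X\{b})\{b} | —b→ v5
  v4 = a.(0 + 0) | —a→ v6
  v5 = (rec X. b.c.a.(0 + 0) + a.c.b.X\{b} + a.c.b.X\{b})\{b} | —a→ v7
  v6 = 0 + 0 | ·
  v7 = (c.b.(rec X. b.c.a.(0 + 0) + a.c.b.X\{b} + a.c.b.X\{b})\{b})\{b} | —c→ v8
  v8 = (b.(rec X. b.c.a.(0 + 0) + a.c.b.X\{b} + a.c.b.X\{b})\{b})\{b} | ·
Bisimilarity quotient blocks:
  B0 = {u0, v0}
  B1 = {u2, v2}
  B2 = {u4, v4}
  B3 = {u6, u8, v6, v8}
  B4 = {u1, v1}
  B5 = {u3, v3}
  B6 = {u5, v5}
  B7 = {u7, v7}
u0 ∈ B0, v0 ∈ B0 → same block
Bisimilar ⇒ trace-equivalent.

YES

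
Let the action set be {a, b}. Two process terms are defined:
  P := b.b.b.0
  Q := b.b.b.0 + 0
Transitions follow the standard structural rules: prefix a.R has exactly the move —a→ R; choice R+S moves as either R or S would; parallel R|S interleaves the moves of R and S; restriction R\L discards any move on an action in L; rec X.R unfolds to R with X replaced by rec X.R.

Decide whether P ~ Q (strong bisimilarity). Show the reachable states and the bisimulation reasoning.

YES

Reachable graph of P (4 states):
  m0 = b.b.b.0 has moves —b→ m1
  m1 = b.b.0 has moves —b→ m2
  m2 = b.0 has moves —b→ m3
  m3 = 0 has moves ∅
Reachable graph of Q (4 states):
  n0 = b.b.b.0 + 0 has moves —b→ n1
  n1 = b.b.0 has moves —b→ n2
  n2 = b.0 has moves —b→ n3
  n3 = 0 has moves ∅
Coarsest stable partition (strong bisimilarity classes):
  B0 = {m0, n0}
  B1 = {m1, n1}
  B2 = {m2, n2}
  B3 = {m3, n3}
m0 ∈ B0, n0 ∈ B0 → same block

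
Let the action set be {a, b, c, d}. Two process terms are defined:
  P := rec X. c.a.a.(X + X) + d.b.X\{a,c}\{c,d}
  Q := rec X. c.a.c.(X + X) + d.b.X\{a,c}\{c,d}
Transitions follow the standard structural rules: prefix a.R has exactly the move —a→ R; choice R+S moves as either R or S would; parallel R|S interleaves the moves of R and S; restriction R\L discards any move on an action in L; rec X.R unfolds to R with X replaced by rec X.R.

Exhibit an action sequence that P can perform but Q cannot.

caa

P's transition system — 6 states:
  u0 = rec X. c.a.a.(X + X) + d.b.X\{a,c}\{c,d} has moves -c-> u1, -d-> u2
  u1 = a.a.((rec X. c.a.a.(X + X) + d.b.X\{a,c}\{c,d}) + (rec X. c.a.a.(X + X) + d.b.X\{a,c}\{c,d})) has moves -a-> u3
  u2 = b.(rec X. c.a.a.(X + X) + d.b.X\{a,c}\{c,d})\{a,c}\{c,d} has moves -b-> u4
  u3 = a.((rec X. c.a.a.(X + X) + d.b.X\{a,c}\{c,d}) + (rec X. c.a.a.(X + X) + d.b.X\{a,c}\{c,d})) has moves -a-> u5
  u4 = (rec X. c.a.a.(X + X) + d.b.X\{a,c}\{c,d})\{a,c}\{c,d} has moves deadlocked
  u5 = (rec X. c.a.a.(X + X) + d.b.X\{a,c}\{c,d}) + (rec X. c.a.a.(X + X) + d.b.X\{a,c}\{c,d}) has moves -c-> u1, -d-> u2
Q's transition system — 6 states:
  v0 = rec X. c.a.c.(X + X) + d.b.X\{a,c}\{c,d} has moves -c-> v1, -d-> v2
  v1 = a.c.((rec X. c.a.c.(X + X) + d.b.X\{a,c}\{c,d}) + (rec X. c.a.c.(X + X) + d.b.X\{a,c}\{c,d})) has moves -a-> v3
  v2 = b.(rec X. c.a.c.(X + X) + d.b.X\{a,c}\{c,d})\{a,c}\{c,d} has moves -b-> v4
  v3 = c.((rec X. c.a.c.(X + X) + d.b.X\{a,c}\{c,d}) + (rec X. c.a.c.(X + X) + d.b.X\{a,c}\{c,d})) has moves -c-> v5
  v4 = (rec X. c.a.c.(X + X) + d.b.X\{a,c}\{c,d})\{a,c}\{c,d} has moves deadlocked
  v5 = (rec X. c.a.c.(X + X) + d.b.X\{a,c}\{c,d}) + (rec X. c.a.c.(X + X) + d.b.X\{a,c}\{c,d}) has moves -c-> v1, -d-> v2
Trace ⟨caa⟩ through P, begin at {u0}:
  after c @ step 1: {u1}
  after a @ step 2: {u3}
  after a @ step 3: {u5}
  — P admits the full trace.
Trace ⟨caa⟩ through Q, begin at {v0}:
  after c @ step 1: {v1}
  after a @ step 2: {v3}
  after a @ step 3: no successor for Q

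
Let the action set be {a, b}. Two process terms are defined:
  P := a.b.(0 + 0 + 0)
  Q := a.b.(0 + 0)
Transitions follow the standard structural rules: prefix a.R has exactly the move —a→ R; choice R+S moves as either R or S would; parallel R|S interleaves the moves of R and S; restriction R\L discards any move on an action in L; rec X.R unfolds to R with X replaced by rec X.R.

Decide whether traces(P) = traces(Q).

trace-equivalent

P's transition system — 3 states:
  u0 = a.b.(0 + 0 + 0) ⊢ —a→ u1
  u1 = b.(0 + 0 + 0) ⊢ —b→ u2
  u2 = 0 + 0 + 0 ⊢ ∅
Q's transition system — 3 states:
  v0 = a.b.(0 + 0) ⊢ —a→ v1
  v1 = b.(0 + 0) ⊢ —b→ v2
  v2 = 0 + 0 ⊢ ∅
Coarsest stable partition (strong bisimilarity classes):
  B0 = {u0, v0}
  B1 = {u1, v1}
  B2 = {u2, v2}
u0 ∈ B0, v0 ∈ B0 → same block
Bisimilar ⇒ trace-equivalent.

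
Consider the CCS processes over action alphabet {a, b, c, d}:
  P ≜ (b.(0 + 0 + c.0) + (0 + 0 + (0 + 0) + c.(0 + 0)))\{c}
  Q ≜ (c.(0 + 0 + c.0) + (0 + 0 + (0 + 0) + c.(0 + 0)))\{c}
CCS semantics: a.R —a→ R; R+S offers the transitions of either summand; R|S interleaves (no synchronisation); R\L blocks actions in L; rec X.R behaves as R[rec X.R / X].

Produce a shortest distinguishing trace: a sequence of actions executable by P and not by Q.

Reachable graph of P (2 states):
  m0 = (b.(0 + 0 + c.0) + (0 + 0 + (0 + 0) + c.(0 + 0)))\{c} | ··b··> m1
  m1 = (0 + 0 + c.0)\{c} | stopped
Reachable graph of Q (1 states):
  n0 = (c.(0 + 0 + c.0) + (0 + 0 + (0 + 0) + c.(0 + 0)))\{c} | stopped
Executing b from P (initial set {m0}):
  [1] b ⇒ {m1}
  P completes σ.
Executing b from Q (initial set {n0}):
  [1] b ⇒ no successor for Q

b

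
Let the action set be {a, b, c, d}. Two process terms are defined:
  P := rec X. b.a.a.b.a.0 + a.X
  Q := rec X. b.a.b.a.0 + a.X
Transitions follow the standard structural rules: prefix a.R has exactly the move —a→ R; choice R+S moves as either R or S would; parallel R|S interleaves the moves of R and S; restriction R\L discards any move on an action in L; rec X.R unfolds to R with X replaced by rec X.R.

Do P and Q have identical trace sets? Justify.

P's transition system — 6 states:
  m0 = rec X. b.a.a.b.a.0 + a.X | -a-> m0, -b-> m1
  m1 = a.a.b.a.0 | -a-> m2
  m2 = a.b.a.0 | -a-> m3
  m3 = b.a.0 | -b-> m4
  m4 = a.0 | -a-> m5
  m5 = 0 | stopped
Q's transition system — 5 states:
  n0 = rec X. b.a.b.a.0 + a.X | -a-> n0, -b-> n1
  n1 = a.b.a.0 | -a-> n2
  n2 = b.a.0 | -b-> n3
  n3 = a.0 | -a-> n4
  n4 = 0 | stopped
Executing baa from P (initial set {m0}):
  step 1 (b): {m1}
  step 2 (a): {m2}
  step 3 (a): {m3}
  — P admits the full trace.
Executing baa from Q (initial set {n0}):
  step 1 (b): {n1}
  step 2 (a): {n2}
  step 3 (a): ∅  — Q cannot continue

NO — witness ⟨baa⟩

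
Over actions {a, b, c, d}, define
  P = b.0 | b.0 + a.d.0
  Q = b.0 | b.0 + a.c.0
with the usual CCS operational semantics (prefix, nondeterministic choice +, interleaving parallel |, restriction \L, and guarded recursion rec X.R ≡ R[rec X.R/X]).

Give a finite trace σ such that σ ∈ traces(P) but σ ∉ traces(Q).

ad

P's transition system — 6 states:
  u0 = b.0 | b.0 + a.d.0 has moves =a=> u1, =b=> u2, =b=> u3
  u1 = d.0 has moves =d=> u4
  u2 = 0 | b.0 has moves =b=> u5
  u3 = b.0 | 0 has moves =b=> u5
  u4 = 0 has moves ·
  u5 = 0 | 0 has moves ·
Q's transition system — 6 states:
  v0 = b.0 | b.0 + a.c.0 has moves =a=> v1, =b=> v2, =b=> v3
  v1 = c.0 has moves =c=> v4
  v2 = 0 | b.0 has moves =b=> v5
  v3 = b.0 | 0 has moves =b=> v5
  v4 = 0 has moves ·
  v5 = 0 | 0 has moves ·
Executing ad from P (initial set {u0}):
  after a @ step 1: {u1}
  after d @ step 2: {u4}
  ✓ P
Executing ad from Q (initial set {v0}):
  after a @ step 1: {v1}
  after d @ step 2: ∅ (Q stuck)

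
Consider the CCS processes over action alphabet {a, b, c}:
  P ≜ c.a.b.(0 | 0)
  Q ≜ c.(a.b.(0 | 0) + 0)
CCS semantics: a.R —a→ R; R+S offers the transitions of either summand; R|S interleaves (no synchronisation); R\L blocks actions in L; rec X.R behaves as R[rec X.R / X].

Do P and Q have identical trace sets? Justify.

traces(P) = traces(Q)

LTS(P): 4 reachable states
  m0 = c.a.b.(0 | 0) | ··c··> m1
  m1 = a.b.(0 | 0) | ··a··> m2
  m2 = b.(0 | 0) | ··b··> m3
  m3 = 0 | 0 | (no moves)
LTS(Q): 4 reachable states
  n0 = c.(a.b.(0 | 0) + 0) | ··c··> n1
  n1 = a.b.(0 | 0) + 0 | ··a··> n2
  n2 = b.(0 | 0) | ··b··> n3
  n3 = 0 | 0 | (no moves)
Partition-refinement fixed point:
  B0 = {m0, n0}
  B1 = {m1, n1}
  B2 = {m2, n2}
  B3 = {m3, n3}
m0 ∈ B0, n0 ∈ B0 → same block
Bisimilar ⇒ trace-equivalent.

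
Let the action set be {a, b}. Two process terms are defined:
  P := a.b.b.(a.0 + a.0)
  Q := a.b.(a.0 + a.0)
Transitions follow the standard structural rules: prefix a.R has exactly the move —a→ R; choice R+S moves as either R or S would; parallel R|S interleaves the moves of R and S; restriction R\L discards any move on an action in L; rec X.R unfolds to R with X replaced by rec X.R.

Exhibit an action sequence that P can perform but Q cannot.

Reachable graph of P (5 states):
  u0 = a.b.b.(a.0 + a.0) has moves =a=> u1
  u1 = b.b.(a.0 + a.0) has moves =b=> u2
  u2 = b.(a.0 + a.0) has moves =b=> u3
  u3 = a.0 + a.0 has moves =a=> u4
  u4 = 0 has moves ·
Reachable graph of Q (4 states):
  v0 = a.b.(a.0 + a.0) has moves =a=> v1
  v1 = b.(a.0 + a.0) has moves =b=> v2
  v2 = a.0 + a.0 has moves =a=> v3
  v3 = 0 has moves ·
Run σ = ⟨abb⟩ on P: start {u0}
  step 1 (a): {u1}
  step 2 (b): {u2}
  step 3 (b): {u3}
  P completes σ.
Run σ = ⟨abb⟩ on Q: start {v0}
  step 1 (a): {v1}
  step 2 (b): {v2}
  step 3 (b): ∅  — Q cannot continue

abb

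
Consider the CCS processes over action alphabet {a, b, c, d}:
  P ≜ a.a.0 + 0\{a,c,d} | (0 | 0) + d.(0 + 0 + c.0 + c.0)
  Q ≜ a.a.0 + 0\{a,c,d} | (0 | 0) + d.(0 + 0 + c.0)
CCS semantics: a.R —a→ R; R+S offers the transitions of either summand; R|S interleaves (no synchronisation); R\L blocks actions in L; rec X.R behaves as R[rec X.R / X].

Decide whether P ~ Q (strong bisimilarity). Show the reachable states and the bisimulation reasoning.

YES

P's transition system — 4 states:
  p0 = a.a.0 + 0\{a,c,d} | (0 | 0) + d.(0 + 0 + c.0 + c.0) → ··a··> p1, ··d··> p2
  p1 = a.0 → ··a··> p3
  p2 = 0 + 0 + c.0 + c.0 → ··c··> p3
  p3 = 0 → stopped
Q's transition system — 4 states:
  q0 = a.a.0 + 0\{a,c,d} | (0 | 0) + d.(0 + 0 + c.0) → ··a··> q1, ··d··> q2
  q1 = a.0 → ··a··> q3
  q2 = 0 + 0 + c.0 → ··c··> q3
  q3 = 0 → stopped
Partition-refinement fixed point:
  B0 = {p0, q0}
  B1 = {p2, q2}
  B2 = {p3, q3}
  B3 = {p1, q1}
p0 ∈ B0, q0 ∈ B0 → same block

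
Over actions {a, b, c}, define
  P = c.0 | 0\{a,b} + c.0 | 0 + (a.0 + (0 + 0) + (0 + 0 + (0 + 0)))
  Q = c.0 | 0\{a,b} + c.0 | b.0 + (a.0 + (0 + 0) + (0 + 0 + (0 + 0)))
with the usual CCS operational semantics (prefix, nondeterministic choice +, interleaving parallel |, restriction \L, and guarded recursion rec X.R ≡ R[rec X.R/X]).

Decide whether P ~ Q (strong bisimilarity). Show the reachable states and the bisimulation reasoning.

P ≁ Q

P's transition system — 4 states:
  u0 = c.0 | 0\{a,b} + c.0 | 0 + (a.0 + (0 + 0) + (0 + 0 + (0 + 0))) has moves -a-> u1, -c-> u2, -c-> u3
  u1 = 0 has moves (no moves)
  u2 = 0 | 0 has moves (no moves)
  u3 = 0 | 0\{a,b} has moves (no moves)
Q's transition system — 6 states:
  v0 = c.0 | 0\{a,b} + c.0 | b.0 + (a.0 + (0 + 0) + (0 + 0 + (0 + 0))) has moves -a-> v1, -b-> v2, -c-> v3, -c-> v4
  v1 = 0 has moves (no moves)
  v2 = c.0 | 0 has moves -c-> v5
  v3 = 0 | 0\{a,b} has moves (no moves)
  v4 = 0 | b.0 has moves -b-> v5
  v5 = 0 | 0 has moves (no moves)
Partition-refinement fixed point:
  B0 = {u0}
  B1 = {u1, u2, u3, v1, v3, v5}
  B2 = {v0}
  B3 = {v2}
  B4 = {v4}
u0 ∈ B0, v0 ∈ B2 → different blocks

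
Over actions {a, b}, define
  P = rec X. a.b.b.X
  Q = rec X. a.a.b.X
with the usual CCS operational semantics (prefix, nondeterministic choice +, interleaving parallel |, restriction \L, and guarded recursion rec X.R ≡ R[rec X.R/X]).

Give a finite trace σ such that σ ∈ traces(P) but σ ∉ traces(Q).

ab

Reachable graph of P (3 states):
  p0 = rec X. a.b.b.X :: =a=> p1
  p1 = b.b.(rec X. a.b.b.X) :: =b=> p2
  p2 = b.(rec X. a.b.b.X) :: =b=> p0
Reachable graph of Q (3 states):
  q0 = rec X. a.a.b.X :: =a=> q1
  q1 = a.b.(rec X. a.a.b.X) :: =a=> q2
  q2 = b.(rec X. a.a.b.X) :: =b=> q0
Run σ = ⟨ab⟩ on P: start {p0}
  after a @ step 1: {p1}
  after b @ step 2: {p2}
  ✓ P
Run σ = ⟨ab⟩ on Q: start {q0}
  after a @ step 1: {q1}
  after b @ step 2: no successor for Q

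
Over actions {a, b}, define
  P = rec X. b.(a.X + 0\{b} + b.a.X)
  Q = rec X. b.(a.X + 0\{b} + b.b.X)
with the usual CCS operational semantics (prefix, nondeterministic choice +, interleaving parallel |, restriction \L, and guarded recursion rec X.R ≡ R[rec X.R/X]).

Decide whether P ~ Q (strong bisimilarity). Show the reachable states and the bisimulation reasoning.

P's transition system — 3 states:
  p0 = rec X. b.(a.X + 0\{b} + b.a.X) :: --b--▸ p1
  p1 = a.(rec X. b.(a.X + 0\{b} + b.a.X)) + 0\{b} + b.a.(rec X. b.(a.X + 0\{b} + b.a.X)) :: --a--▸ p0, --b--▸ p2
  p2 = a.(rec X. b.(a.X + 0\{b} + b.a.X)) :: --a--▸ p0
Q's transition system — 3 states:
  q0 = rec X. b.(a.X + 0\{b} + b.b.X) :: --b--▸ q1
  q1 = a.(rec X. b.(a.X + 0\{b} + b.b.X)) + 0\{b} + b.b.(rec X. b.(a.X + 0\{b} + b.b.X)) :: --a--▸ q0, --b--▸ q2
  q2 = b.(rec X. b.(a.X + 0\{b} + b.b.X)) :: --b--▸ q0
Bisimilarity quotient blocks:
  B0 = {p0}
  B1 = {p1}
  B2 = {p2}
  B3 = {q0}
  B4 = {q1}
  B5 = {q2}
p0 ∈ B0, q0 ∈ B3 → different blocks

not bisimilar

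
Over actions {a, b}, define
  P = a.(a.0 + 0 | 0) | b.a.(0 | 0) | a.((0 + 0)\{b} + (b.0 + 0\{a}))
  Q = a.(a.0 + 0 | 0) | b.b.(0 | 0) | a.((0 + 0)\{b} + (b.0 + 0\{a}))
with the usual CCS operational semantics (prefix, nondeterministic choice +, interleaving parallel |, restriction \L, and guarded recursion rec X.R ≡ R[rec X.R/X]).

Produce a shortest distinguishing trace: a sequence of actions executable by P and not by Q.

aaaba

LTS(P): 27 reachable states
  p0 = a.(a.0 + 0 | 0) | b.a.(0 | 0) | a.((0 + 0)\{b} + (b.0 + 0\{a})) :: -a-> p1, -a-> p2, -b-> p3
  p1 = (a.0 + 0 | 0) | b.a.(0 | 0) | a.((0 + 0)\{b} + (b.0 + 0\{a})) :: -a-> p4, -a-> p5, -b-> p6
  p2 = a.(a.0 + 0 | 0) | b.a.(0 | 0) | ((0 + 0)\{b} + (b.0 + 0\{a})) :: -a-> p4, -b-> p7, -b-> p8
  p3 = a.(a.0 + 0 | 0) | a.(0 | 0) | a.((0 + 0)\{b} + (b.0 + 0\{a})) :: -a-> p6, -a-> p7, -a-> p9
  p4 = (a.0 + 0 | 0) | b.a.(0 | 0) | ((0 + 0)\{b} + (b.0 + 0\{a})) :: -a-> p10, -b-> p11, -b-> p12
  p5 = 0 | b.a.(0 | 0) | a.((0 + 0)\{b} + (b.0 + 0\{a})) :: -a-> p10, -b-> p13
  p6 = (a.0 + 0 | 0) | a.(0 | 0) | a.((0 + 0)\{b} + (b.0 + 0\{a})) :: -a-> p11, -a-> p13, -a-> p14
  p7 = a.(a.0 + 0 | 0) | a.(0 | 0) | ((0 + 0)\{b} + (b.0 + 0\{a})) :: -a-> p11, -a-> p15, -b-> p16
  p8 = a.(a.0 + 0 | 0) | b.a.(0 | 0) | 0 :: -a-> p12, -b-> p16
  p9 = a.(a.0 + 0 | 0) | (0 | 0) | a.((0 + 0)\{b} + (b.0 + 0\{a})) :: -a-> p14, -a-> p15
  p10 = 0 | b.a.(0 | 0) | ((0 + 0)\{b} + (b.0 + 0\{a})) :: -b-> p17, -b-> p18
  p11 = (a.0 + 0 | 0) | a.(0 | 0) | ((0 + 0)\{b} + (b.0 + 0\{a})) :: -a-> p17, -a-> p19, -b-> p20
  p12 = (a.0 + 0 | 0) | b.a.(0 | 0) | 0 :: -a-> p18, -b-> p20
  p13 = 0 | a.(0 | 0) | a.((0 + 0)\{b} + (b.0 + 0\{a})) :: -a-> p17, -a-> p21
  p14 = (a.0 + 0 | 0) | (0 | 0) | a.((0 + 0)\{b} + (b.0 + 0\{a})) :: -a-> p19, -a-> p21
  p15 = a.(a.0 + 0 | 0) | (0 | 0) | ((0 + 0)\{b} + (b.0 + 0\{a})) :: -a-> p19, -b-> p22
  p16 = a.(a.0 + 0 | 0) | a.(0 | 0) | 0 :: -a-> p20, -a-> p22
  p17 = 0 | a.(0 | 0) | ((0 + 0)\{b} + (b.0 + 0\{a})) :: -a-> p23, -b-> p24
  p18 = 0 | b.a.(0 | 0) | 0 :: -b-> p24
  p19 = (a.0 + 0 | 0) | (0 | 0) | ((0 + 0)\{b} + (b.0 + 0\{a})) :: -a-> p23, -b-> p25
  p20 = (a.0 + 0 | 0) | a.(0 | 0) | 0 :: -a-> p24, -a-> p25
  p21 = 0 | (0 | 0) | a.((0 + 0)\{b} + (b.0 + 0\{a})) :: -a-> p23
  p22 = a.(a.0 + 0 | 0) | (0 | 0) | 0 :: -a-> p25
  p23 = 0 | (0 | 0) | ((0 + 0)\{b} + (b.0 + 0\{a})) :: -b-> p26
  p24 = 0 | a.(0 | 0) | 0 :: -a-> p26
  p25 = (a.0 + 0 | 0) | (0 | 0) | 0 :: -a-> p26
  p26 = 0 | (0 | 0) | 0 :: ·
LTS(Q): 27 reachable states
  q0 = a.(a.0 + 0 | 0) | b.b.(0 | 0) | a.((0 + 0)\{b} + (b.0 + 0\{a})) :: -a-> q1, -a-> q2, -b-> q3
  q1 = (a.0 + 0 | 0) | b.b.(0 | 0) | a.((0 + 0)\{b} + (b.0 + 0\{a})) :: -a-> q4, -a-> q5, -b-> q6
  q2 = a.(a.0 + 0 | 0) | b.b.(0 | 0) | ((0 + 0)\{b} + (b.0 + 0\{a})) :: -a-> q4, -b-> q7, -b-> q8
  q3 = a.(a.0 + 0 | 0) | b.(0 | 0) | a.((0 + 0)\{b} + (b.0 + 0\{a})) :: -a-> q6, -a-> q7, -b-> q9
  q4 = (a.0 + 0 | 0) | b.b.(0 | 0) | ((0 + 0)\{b} + (b.0 + 0\{a})) :: -a-> q10, -b-> q11, -b-> q12
  q5 = 0 | b.b.(0 | 0) | a.((0 + 0)\{b} + (b.0 + 0\{a})) :: -a-> q10, -b-> q13
  q6 = (a.0 + 0 | 0) | b.(0 | 0) | a.((0 + 0)\{b} + (b.0 + 0\{a})) :: -a-> q11, -a-> q13, -b-> q14
  q7 = a.(a.0 + 0 | 0) | b.(0 | 0) | ((0 + 0)\{b} + (b.0 + 0\{a})) :: -a-> q11, -b-> q15, -b-> q16
  q8 = a.(a.0 + 0 | 0) | b.b.(0 | 0) | 0 :: -a-> q12, -b-> q16
  q9 = a.(a.0 + 0 | 0) | (0 | 0) | a.((0 + 0)\{b} + (b.0 + 0\{a})) :: -a-> q14, -a-> q15
  q10 = 0 | b.b.(0 | 0) | ((0 + 0)\{b} + (b.0 + 0\{a})) :: -b-> q17, -b-> q18
  q11 = (a.0 + 0 | 0) | b.(0 | 0) | ((0 + 0)\{b} + (b.0 + 0\{a})) :: -a-> q17, -b-> q19, -b-> q20
  q12 = (a.0 + 0 | 0) | b.b.(0 | 0) | 0 :: -a-> q18, -b-> q20
  q13 = 0 | b.(0 | 0) | a.((0 + 0)\{b} + (b.0 + 0\{a})) :: -a-> q17, -b-> q21
  q14 = (a.0 + 0 | 0) | (0 | 0) | a.((0 + 0)\{b} + (b.0 + 0\{a})) :: -a-> q19, -a-> q21
  q15 = a.(a.0 + 0 | 0) | (0 | 0) | ((0 + 0)\{b} + (b.0 + 0\{a})) :: -a-> q19, -b-> q22
  q16 = a.(a.0 + 0 | 0) | b.(0 | 0) | 0 :: -a-> q20, -b-> q22
  q17 = 0 | b.(0 | 0) | ((0 + 0)\{b} + (b.0 + 0\{a})) :: -b-> q23, -b-> q24
  q18 = 0 | b.b.(0 | 0) | 0 :: -b-> q24
  q19 = (a.0 + 0 | 0) | (0 | 0) | ((0 + 0)\{b} + (b.0 + 0\{a})) :: -a-> q23, -b-> q25
  q20 = (a.0 + 0 | 0) | b.(0 | 0) | 0 :: -a-> q24, -b-> q25
  q21 = 0 | (0 | 0) | a.((0 + 0)\{b} + (b.0 + 0\{a})) :: -a-> q23
  q22 = a.(a.0 + 0 | 0) | (0 | 0) | 0 :: -a-> q25
  q23 = 0 | (0 | 0) | ((0 + 0)\{b} + (b.0 + 0\{a})) :: -b-> q26
  q24 = 0 | b.(0 | 0) | 0 :: -b-> q26
  q25 = (a.0 + 0 | 0) | (0 | 0) | 0 :: -a-> q26
  q26 = 0 | (0 | 0) | 0 :: ·
Trace ⟨aaaba⟩ through P, begin at {p0}:
  after a @ step 1: {p1, p2}
  after a @ step 2: {p4, p5}
  after a @ step 3: {p10}
  after b @ step 4: {p17, p18}
  after a @ step 5: {p23}
  — P admits the full trace.
Trace ⟨aaaba⟩ through Q, begin at {q0}:
  after a @ step 1: {q1, q2}
  after a @ step 2: {q4, q5}
  after a @ step 3: {q10}
  after b @ step 4: {q17, q18}
  after a @ step 5: ∅ (Q stuck)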